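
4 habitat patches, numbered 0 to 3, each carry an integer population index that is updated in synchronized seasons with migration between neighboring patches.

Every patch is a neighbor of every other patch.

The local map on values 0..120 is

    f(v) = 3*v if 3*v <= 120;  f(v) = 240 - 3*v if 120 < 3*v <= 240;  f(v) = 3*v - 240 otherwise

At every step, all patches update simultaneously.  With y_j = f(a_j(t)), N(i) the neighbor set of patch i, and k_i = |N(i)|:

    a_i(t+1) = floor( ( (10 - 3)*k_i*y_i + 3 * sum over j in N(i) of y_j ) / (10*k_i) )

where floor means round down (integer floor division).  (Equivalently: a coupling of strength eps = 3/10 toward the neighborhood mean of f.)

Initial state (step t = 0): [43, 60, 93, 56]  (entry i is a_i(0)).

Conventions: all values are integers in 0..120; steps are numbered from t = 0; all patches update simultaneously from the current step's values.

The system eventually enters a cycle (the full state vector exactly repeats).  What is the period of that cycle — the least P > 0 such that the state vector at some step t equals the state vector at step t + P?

Answer: 4
Key observation: The state at step 62, [117, 117, 117, 117], reappears at step 66 — and no state repeats earlier — so the cycle the system enters has period 4.

Derivation:
t=0: [43, 60, 93, 56]
t=1: [94, 64, 51, 71]
t=2: [45, 49, 72, 36]
t=3: [96, 88, 47, 97]
t=4: [51, 36, 81, 52]
t=5: [80, 93, 30, 78]
t=6: [13, 36, 67, 17]
t=7: [47, 88, 47, 54]
t=8: [89, 44, 89, 76]
t=9: [33, 82, 33, 24]
t=10: [87, 31, 87, 70]
t=11: [29, 72, 29, 34]
t=12: [82, 44, 82, 91]
t=13: [18, 80, 18, 35]
t=14: [53, 21, 53, 84]
t=15: [72, 61, 72, 30]
t=16: [33, 53, 33, 73]
t=17: [89, 78, 89, 42]
t=18: [33, 21, 33, 85]
t=19: [87, 65, 87, 36]
t=20: [32, 46, 32, 84]
t=21: [88, 91, 88, 37]
t=22: [33, 39, 33, 85]
t=23: [92, 103, 92, 42]
t=24: [47, 66, 47, 93]
t=25: [87, 53, 87, 51]
t=26: [33, 69, 33, 73]
t=27: [84, 45, 84, 37]
t=28: [31, 87, 31, 90]
t=29: [79, 36, 79, 41]
t=30: [24, 87, 24, 93]
t=31: [63, 33, 63, 43]
t=32: [61, 90, 61, 97]
t=33: [53, 37, 53, 50]
t=34: [84, 102, 84, 90]
t=35: [19, 51, 19, 30]
t=36: [63, 81, 63, 83]
t=37: [42, 13, 42, 16]
t=38: [99, 54, 99, 60]
t=39: [59, 72, 59, 61]
t=40: [58, 35, 58, 54]
t=41: [71, 94, 71, 78]
t=42: [26, 35, 26, 13]
t=43: [76, 93, 76, 53]
t=44: [21, 37, 21, 63]
t=45: [66, 95, 66, 59]
t=46: [44, 46, 44, 57]
t=47: [103, 99, 103, 80]
t=48: [60, 53, 60, 19]
t=49: [61, 74, 61, 60]
t=50: [53, 30, 53, 55]
t=51: [81, 86, 81, 77]
t=52: [5, 14, 5, 8]
t=53: [18, 34, 18, 24]
t=54: [60, 89, 60, 71]
t=55: [53, 33, 53, 33]
t=56: [84, 95, 84, 95]
t=57: [18, 38, 18, 38]
t=58: [66, 102, 66, 102]
t=59: [46, 61, 46, 61]
t=60: [93, 66, 93, 66]
t=61: [39, 41, 39, 41]
t=62: [117, 117, 117, 117]
t=63: [111, 111, 111, 111]
t=64: [93, 93, 93, 93]
t=65: [39, 39, 39, 39]
t=66: [117, 117, 117, 117]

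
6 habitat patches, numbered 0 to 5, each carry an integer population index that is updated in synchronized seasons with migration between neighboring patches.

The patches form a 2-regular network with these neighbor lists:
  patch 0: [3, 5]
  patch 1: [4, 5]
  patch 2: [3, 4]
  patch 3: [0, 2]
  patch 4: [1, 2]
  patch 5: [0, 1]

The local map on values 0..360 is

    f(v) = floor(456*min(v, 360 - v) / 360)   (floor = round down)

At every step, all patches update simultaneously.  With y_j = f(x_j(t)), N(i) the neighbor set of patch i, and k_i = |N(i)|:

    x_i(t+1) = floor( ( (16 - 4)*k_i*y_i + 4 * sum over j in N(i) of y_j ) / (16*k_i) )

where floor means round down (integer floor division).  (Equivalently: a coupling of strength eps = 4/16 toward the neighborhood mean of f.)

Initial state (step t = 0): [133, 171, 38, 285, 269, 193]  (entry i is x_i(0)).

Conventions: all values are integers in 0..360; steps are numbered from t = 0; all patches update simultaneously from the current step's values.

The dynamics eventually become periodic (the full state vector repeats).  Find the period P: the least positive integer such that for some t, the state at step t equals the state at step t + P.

Answer: 8
Key observation: The state at step 28, [169, 171, 171, 170, 171, 170], reappears at step 36 — and no state repeats earlier — so the cycle the system enters has period 8.

Derivation:
t=0: [133, 171, 38, 285, 269, 193]
t=1: [164, 202, 62, 98, 119, 206]
t=2: [195, 193, 92, 128, 147, 197]
t=3: [202, 207, 130, 162, 180, 207]
t=4: [199, 197, 177, 199, 215, 193]
t=5: [204, 203, 216, 205, 191, 209]
t=6: [196, 199, 187, 194, 208, 192]
t=7: [208, 202, 214, 210, 196, 210]
t=8: [191, 199, 187, 189, 203, 191]
t=9: [214, 203, 216, 216, 201, 212]
t=10: [184, 197, 184, 182, 198, 188]
t=11: [221, 207, 220, 224, 207, 216]
t=12: [176, 191, 178, 173, 191, 182]
t=13: [222, 215, 222, 220, 215, 223]
t=14: [174, 181, 175, 176, 181, 174]
t=15: [220, 225, 221, 221, 225, 220]
t=16: [176, 171, 175, 176, 171, 176]
t=17: [222, 216, 220, 221, 216, 221]
t=18: [174, 181, 177, 175, 181, 176]
t=19: [220, 225, 223, 221, 225, 222]
t=20: [176, 171, 173, 175, 171, 174]
t=21: [221, 216, 218, 220, 216, 219]
t=22: [176, 181, 179, 177, 181, 178]
t=23: [222, 225, 225, 224, 226, 224]
t=24: [173, 170, 170, 172, 169, 172]
t=25: [218, 215, 215, 217, 214, 217]
t=26: [179, 182, 182, 181, 183, 181]
t=27: [226, 225, 225, 225, 224, 225]
t=28: [169, 171, 171, 170, 171, 170]
t=29: [214, 215, 215, 215, 216, 215]
t=30: [183, 182, 182, 183, 182, 183]
t=31: [224, 224, 224, 224, 225, 224]
t=32: [172, 171, 171, 172, 171, 172]
t=33: [217, 216, 216, 216, 216, 216]
t=34: [181, 182, 182, 181, 182, 181]
t=35: [226, 225, 225, 225, 225, 225]
t=36: [169, 171, 171, 170, 171, 170]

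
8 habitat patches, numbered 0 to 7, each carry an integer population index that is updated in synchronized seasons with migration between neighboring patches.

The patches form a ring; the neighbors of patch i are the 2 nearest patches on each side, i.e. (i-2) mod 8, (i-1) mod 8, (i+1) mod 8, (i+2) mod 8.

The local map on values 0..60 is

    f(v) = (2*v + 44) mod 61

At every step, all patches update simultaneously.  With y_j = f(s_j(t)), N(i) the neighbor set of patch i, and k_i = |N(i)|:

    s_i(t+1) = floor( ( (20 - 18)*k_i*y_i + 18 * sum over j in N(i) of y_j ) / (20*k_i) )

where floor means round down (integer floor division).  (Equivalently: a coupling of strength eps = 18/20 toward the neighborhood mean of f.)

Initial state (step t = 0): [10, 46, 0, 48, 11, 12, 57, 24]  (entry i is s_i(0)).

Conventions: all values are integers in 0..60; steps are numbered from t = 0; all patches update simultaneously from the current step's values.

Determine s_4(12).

Answer: s_4(12) = 32

Derivation:
t=0: [10, 46, 0, 48, 11, 12, 57, 24]
t=1: [28, 23, 13, 17, 24, 20, 13, 16]
t=2: [17, 20, 27, 22, 16, 18, 25, 24]
t=3: [29, 27, 22, 23, 27, 25, 21, 23]
t=4: [30, 32, 35, 33, 29, 30, 34, 33]
t=5: [49, 48, 45, 46, 48, 47, 44, 46]
t=6: [14, 15, 16, 15, 13, 14, 16, 15]
t=7: [13, 13, 11, 12, 13, 12, 11, 12]
t=8: [6, 7, 8, 7, 6, 7, 7, 7]
t=9: [58, 58, 57, 58, 58, 57, 57, 57]
t=10: [36, 37, 37, 37, 36, 36, 36, 36]
t=11: [55, 56, 56, 56, 55, 55, 55, 55]
t=12: [32, 33, 33, 33, 32, 32, 32, 32]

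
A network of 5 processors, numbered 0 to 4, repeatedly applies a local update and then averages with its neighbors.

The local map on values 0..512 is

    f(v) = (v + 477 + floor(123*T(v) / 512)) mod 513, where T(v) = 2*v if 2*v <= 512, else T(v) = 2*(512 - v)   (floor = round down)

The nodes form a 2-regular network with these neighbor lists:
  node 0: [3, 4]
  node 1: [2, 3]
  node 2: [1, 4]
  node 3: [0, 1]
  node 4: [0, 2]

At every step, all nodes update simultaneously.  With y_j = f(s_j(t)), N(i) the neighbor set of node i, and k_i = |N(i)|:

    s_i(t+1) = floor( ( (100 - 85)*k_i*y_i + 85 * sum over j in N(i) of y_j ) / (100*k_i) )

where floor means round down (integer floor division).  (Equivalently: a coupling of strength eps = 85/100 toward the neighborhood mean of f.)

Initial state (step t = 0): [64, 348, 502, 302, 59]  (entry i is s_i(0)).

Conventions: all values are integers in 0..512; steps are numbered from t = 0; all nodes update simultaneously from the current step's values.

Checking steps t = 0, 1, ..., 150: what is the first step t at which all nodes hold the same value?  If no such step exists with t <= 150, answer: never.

Answer: 6
Key observation: Synchronization is absorbing here: once all nodes are equal they stay equal, and step 6 is the first all-equal step.

Derivation:
t=0: [64, 348, 502, 302, 59]  (not all equal)
t=1: [185, 413, 257, 245, 232]  (not all equal)
t=2: [304, 347, 362, 329, 292]  (not all equal)
t=3: [369, 389, 378, 378, 379]  (not all equal)
t=4: [405, 406, 408, 406, 403]  (not all equal)
t=5: [419, 420, 419, 420, 420]  (not all equal)
t=6: [427, 427, 427, 427, 427]  (all equal)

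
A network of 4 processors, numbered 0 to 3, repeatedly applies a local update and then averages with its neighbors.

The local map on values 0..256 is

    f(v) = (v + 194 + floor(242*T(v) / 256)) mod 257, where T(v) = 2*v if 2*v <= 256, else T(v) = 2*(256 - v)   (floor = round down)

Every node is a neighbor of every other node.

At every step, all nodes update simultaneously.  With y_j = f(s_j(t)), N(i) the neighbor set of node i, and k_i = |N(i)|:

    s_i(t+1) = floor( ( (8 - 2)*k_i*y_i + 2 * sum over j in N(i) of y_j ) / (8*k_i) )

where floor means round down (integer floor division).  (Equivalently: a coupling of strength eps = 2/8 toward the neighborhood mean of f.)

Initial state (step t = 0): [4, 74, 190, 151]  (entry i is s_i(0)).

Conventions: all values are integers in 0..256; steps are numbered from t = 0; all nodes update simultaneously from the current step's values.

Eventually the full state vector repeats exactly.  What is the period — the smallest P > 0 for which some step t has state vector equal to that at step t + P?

Simulating step by step:
t=0: [4, 74, 190, 151]
t=1: [189, 152, 220, 72]
t=2: [222, 72, 204, 150]
t=3: [201, 149, 212, 73]
t=4: [215, 75, 209, 153]
t=5: [206, 155, 209, 71]
t=6: [211, 69, 209, 147]
t=7: [208, 143, 209, 75]
t=8: [211, 78, 210, 156]
t=9: [209, 162, 209, 71]
t=10: [208, 65, 208, 147]
t=11: [208, 134, 208, 74]
t=12: [212, 84, 212, 155]
t=13: [210, 175, 210, 72]
t=14: [206, 56, 206, 148]
t=15: [208, 115, 208, 71]
t=16: [208, 60, 208, 146]
t=17: [207, 124, 207, 73]
t=18: [212, 80, 212, 153]
t=19: [209, 166, 209, 72]
t=20: [208, 63, 208, 149]
t=21: [208, 131, 208, 72]
t=22: [211, 86, 211, 151]
t=23: [212, 180, 212, 76]
t=24: [206, 53, 206, 155]
t=25: [207, 109, 207, 65]
t=26: [228, 238, 228, 153]
t=27: [200, 195, 200, 73]
t=28: [234, 237, 234, 171]
t=29: [195, 193, 195, 61]
t=30: [236, 237, 236, 146]
t=31: [195, 194, 195, 77]
t=32: [239, 240, 239, 181]
t=33: [190, 190, 190, 53]
t=34: [237, 237, 237, 130]
t=35: [195, 195, 195, 88]
t=36: [242, 242, 242, 205]
t=37: [207, 207, 207, 229]
t=38: [234, 234, 234, 221]
t=39: [213, 213, 213, 221]
t=40: [230, 230, 230, 225]
t=41: [216, 216, 216, 219]
t=42: [227, 227, 227, 225]
t=43: [218, 218, 218, 219]
t=44: [225, 225, 225, 225]
t=45: [220, 220, 220, 220]
t=46: [225, 225, 225, 225]

Answer: 2
Key observation: The state at step 44, [225, 225, 225, 225], reappears at step 46 — and no state repeats earlier — so the cycle the system enters has period 2.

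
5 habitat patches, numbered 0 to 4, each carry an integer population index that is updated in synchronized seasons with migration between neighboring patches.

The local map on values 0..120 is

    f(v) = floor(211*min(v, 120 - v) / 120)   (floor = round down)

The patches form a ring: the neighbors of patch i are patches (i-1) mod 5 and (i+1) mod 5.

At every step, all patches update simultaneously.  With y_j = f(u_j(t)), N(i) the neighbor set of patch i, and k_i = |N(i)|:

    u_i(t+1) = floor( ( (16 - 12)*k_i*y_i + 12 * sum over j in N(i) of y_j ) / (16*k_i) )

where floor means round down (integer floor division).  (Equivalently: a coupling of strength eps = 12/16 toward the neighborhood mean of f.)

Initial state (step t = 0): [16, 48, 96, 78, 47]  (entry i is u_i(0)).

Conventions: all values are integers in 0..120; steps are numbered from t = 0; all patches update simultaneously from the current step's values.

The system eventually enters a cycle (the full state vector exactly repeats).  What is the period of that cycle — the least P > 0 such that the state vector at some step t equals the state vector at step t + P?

Answer: 3
Key observation: The state at step 16, [58, 58, 58, 58, 58], reappears at step 19 — and no state repeats earlier — so the cycle the system enters has period 3.

Derivation:
t=0: [16, 48, 96, 78, 47]
t=1: [69, 47, 69, 64, 58]
t=2: [90, 87, 89, 95, 95]
t=3: [50, 54, 51, 47, 46]
t=4: [87, 89, 88, 83, 83]
t=5: [59, 56, 58, 61, 62]
t=6: [100, 101, 100, 101, 102]
t=7: [32, 34, 33, 33, 33]
t=8: [57, 57, 58, 58, 57]
t=9: [100, 100, 100, 100, 100]
t=10: [35, 35, 35, 35, 35]
t=11: [61, 61, 61, 61, 61]
t=12: [103, 103, 103, 103, 103]
t=13: [29, 29, 29, 29, 29]
t=14: [50, 50, 50, 50, 50]
t=15: [87, 87, 87, 87, 87]
t=16: [58, 58, 58, 58, 58]
t=17: [101, 101, 101, 101, 101]
t=18: [33, 33, 33, 33, 33]
t=19: [58, 58, 58, 58, 58]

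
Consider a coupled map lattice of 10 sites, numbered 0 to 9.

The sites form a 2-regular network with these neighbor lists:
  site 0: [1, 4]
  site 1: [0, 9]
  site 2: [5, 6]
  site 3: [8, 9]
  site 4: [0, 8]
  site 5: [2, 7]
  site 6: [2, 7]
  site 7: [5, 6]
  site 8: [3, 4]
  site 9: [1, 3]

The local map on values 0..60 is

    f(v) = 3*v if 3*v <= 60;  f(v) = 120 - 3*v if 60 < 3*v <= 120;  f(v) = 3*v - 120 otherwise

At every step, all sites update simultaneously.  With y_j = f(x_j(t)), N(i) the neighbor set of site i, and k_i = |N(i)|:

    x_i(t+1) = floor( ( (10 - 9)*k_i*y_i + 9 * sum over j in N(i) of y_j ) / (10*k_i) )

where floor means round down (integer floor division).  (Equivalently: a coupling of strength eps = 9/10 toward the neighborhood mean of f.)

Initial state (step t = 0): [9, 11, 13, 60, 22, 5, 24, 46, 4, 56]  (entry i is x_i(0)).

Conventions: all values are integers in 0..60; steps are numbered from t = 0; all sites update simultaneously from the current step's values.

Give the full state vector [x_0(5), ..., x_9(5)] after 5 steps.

Simulating step by step:
t=0: [9, 11, 13, 60, 22, 5, 24, 46, 4, 56]
t=1: [41, 37, 32, 33, 22, 27, 30, 30, 52, 46]
t=2: [28, 10, 33, 26, 22, 28, 27, 34, 37, 15]
t=3: [41, 39, 35, 28, 25, 21, 21, 35, 44, 36]
t=4: [21, 7, 52, 14, 11, 19, 19, 52, 37, 18]
t=5: [30, 52, 54, 32, 33, 38, 38, 54, 34, 33]

Answer: [30, 52, 54, 32, 33, 38, 38, 54, 34, 33]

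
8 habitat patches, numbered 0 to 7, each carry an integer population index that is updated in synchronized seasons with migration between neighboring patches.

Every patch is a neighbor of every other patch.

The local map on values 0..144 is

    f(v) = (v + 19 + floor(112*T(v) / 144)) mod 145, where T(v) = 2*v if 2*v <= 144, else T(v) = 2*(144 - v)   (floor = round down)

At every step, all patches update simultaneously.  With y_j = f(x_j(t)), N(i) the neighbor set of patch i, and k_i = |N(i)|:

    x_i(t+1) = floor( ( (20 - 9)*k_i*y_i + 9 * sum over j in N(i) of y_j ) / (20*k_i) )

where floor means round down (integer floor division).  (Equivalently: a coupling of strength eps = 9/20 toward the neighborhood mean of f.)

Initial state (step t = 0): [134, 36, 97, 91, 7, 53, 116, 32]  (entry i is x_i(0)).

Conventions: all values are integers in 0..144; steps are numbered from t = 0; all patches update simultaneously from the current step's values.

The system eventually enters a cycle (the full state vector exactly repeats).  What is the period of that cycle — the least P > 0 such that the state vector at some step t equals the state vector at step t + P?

Answer: 16
Key observation: The state at step 28, [45, 45, 45, 45, 45, 45, 45, 45], reappears at step 44 — and no state repeats earlier — so the cycle the system enters has period 16.

Derivation:
t=0: [134, 36, 97, 91, 7, 53, 116, 32]
t=1: [37, 79, 47, 48, 43, 30, 41, 74]
t=2: [109, 80, 122, 123, 116, 100, 114, 81]
t=3: [37, 45, 34, 34, 36, 40, 36, 45]
t=4: [114, 125, 111, 111, 113, 118, 113, 125]
t=5: [33, 30, 34, 34, 33, 32, 33, 30]
t=6: [102, 98, 103, 103, 102, 100, 102, 98]
t=7: [41, 42, 40, 40, 41, 41, 41, 42]
t=8: [123, 124, 122, 122, 123, 123, 123, 124]
t=9: [29, 29, 29, 29, 29, 29, 29, 29]
t=10: [93, 93, 93, 93, 93, 93, 93, 93]
t=11: [46, 46, 46, 46, 46, 46, 46, 46]
t=12: [136, 136, 136, 136, 136, 136, 136, 136]
t=13: [22, 22, 22, 22, 22, 22, 22, 22]
t=14: [75, 75, 75, 75, 75, 75, 75, 75]
t=15: [56, 56, 56, 56, 56, 56, 56, 56]
t=16: [17, 17, 17, 17, 17, 17, 17, 17]
t=17: [62, 62, 62, 62, 62, 62, 62, 62]
t=18: [32, 32, 32, 32, 32, 32, 32, 32]
t=19: [100, 100, 100, 100, 100, 100, 100, 100]
t=20: [42, 42, 42, 42, 42, 42, 42, 42]
t=21: [126, 126, 126, 126, 126, 126, 126, 126]
t=22: [28, 28, 28, 28, 28, 28, 28, 28]
t=23: [90, 90, 90, 90, 90, 90, 90, 90]
t=24: [48, 48, 48, 48, 48, 48, 48, 48]
t=25: [141, 141, 141, 141, 141, 141, 141, 141]
t=26: [19, 19, 19, 19, 19, 19, 19, 19]
t=27: [67, 67, 67, 67, 67, 67, 67, 67]
t=28: [45, 45, 45, 45, 45, 45, 45, 45]
t=29: [134, 134, 134, 134, 134, 134, 134, 134]
t=30: [23, 23, 23, 23, 23, 23, 23, 23]
t=31: [77, 77, 77, 77, 77, 77, 77, 77]
t=32: [55, 55, 55, 55, 55, 55, 55, 55]
t=33: [14, 14, 14, 14, 14, 14, 14, 14]
t=34: [54, 54, 54, 54, 54, 54, 54, 54]
t=35: [12, 12, 12, 12, 12, 12, 12, 12]
t=36: [49, 49, 49, 49, 49, 49, 49, 49]
t=37: [144, 144, 144, 144, 144, 144, 144, 144]
t=38: [18, 18, 18, 18, 18, 18, 18, 18]
t=39: [65, 65, 65, 65, 65, 65, 65, 65]
t=40: [40, 40, 40, 40, 40, 40, 40, 40]
t=41: [121, 121, 121, 121, 121, 121, 121, 121]
t=42: [30, 30, 30, 30, 30, 30, 30, 30]
t=43: [95, 95, 95, 95, 95, 95, 95, 95]
t=44: [45, 45, 45, 45, 45, 45, 45, 45]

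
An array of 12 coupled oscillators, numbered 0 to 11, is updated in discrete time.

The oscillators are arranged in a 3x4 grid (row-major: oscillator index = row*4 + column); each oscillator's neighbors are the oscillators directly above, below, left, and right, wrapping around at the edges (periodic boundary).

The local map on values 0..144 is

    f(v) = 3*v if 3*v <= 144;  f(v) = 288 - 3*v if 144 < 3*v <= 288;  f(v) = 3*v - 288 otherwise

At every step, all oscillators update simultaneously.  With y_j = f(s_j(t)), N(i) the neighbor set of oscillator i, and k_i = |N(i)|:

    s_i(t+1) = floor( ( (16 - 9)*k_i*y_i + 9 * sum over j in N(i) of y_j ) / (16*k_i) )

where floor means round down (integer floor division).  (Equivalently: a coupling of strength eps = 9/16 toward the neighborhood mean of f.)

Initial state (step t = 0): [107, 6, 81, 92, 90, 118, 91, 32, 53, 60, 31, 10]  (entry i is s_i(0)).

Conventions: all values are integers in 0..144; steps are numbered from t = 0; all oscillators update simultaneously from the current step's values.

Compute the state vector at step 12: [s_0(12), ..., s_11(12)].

Answer: [132, 128, 117, 133, 129, 115, 96, 121, 129, 122, 114, 132]

Derivation:
t=0: [107, 6, 81, 92, 90, 118, 91, 32, 53, 60, 31, 10]
t=1: [39, 43, 39, 33, 53, 51, 48, 52, 83, 90, 68, 59]
t=2: [106, 110, 115, 110, 115, 118, 128, 125, 69, 62, 91, 98]
t=3: [44, 54, 52, 43, 62, 70, 73, 66, 62, 73, 43, 34]
t=4: [122, 112, 121, 120, 101, 85, 90, 95, 101, 91, 108, 107]
t=5: [55, 49, 57, 58, 24, 27, 28, 20, 26, 25, 35, 32]
t=6: [110, 117, 113, 105, 79, 87, 87, 77, 85, 89, 98, 92]
t=7: [42, 47, 39, 34, 44, 34, 31, 41, 32, 27, 18, 22]
t=8: [121, 121, 106, 105, 120, 107, 96, 109, 98, 90, 73, 81]
t=9: [58, 54, 37, 38, 53, 37, 24, 37, 32, 33, 43, 39]
t=10: [115, 116, 110, 113, 117, 108, 96, 109, 106, 108, 112, 114]
t=11: [53, 50, 40, 49, 50, 38, 23, 40, 42, 40, 39, 47]
t=12: [132, 128, 117, 133, 129, 115, 96, 121, 129, 122, 114, 132]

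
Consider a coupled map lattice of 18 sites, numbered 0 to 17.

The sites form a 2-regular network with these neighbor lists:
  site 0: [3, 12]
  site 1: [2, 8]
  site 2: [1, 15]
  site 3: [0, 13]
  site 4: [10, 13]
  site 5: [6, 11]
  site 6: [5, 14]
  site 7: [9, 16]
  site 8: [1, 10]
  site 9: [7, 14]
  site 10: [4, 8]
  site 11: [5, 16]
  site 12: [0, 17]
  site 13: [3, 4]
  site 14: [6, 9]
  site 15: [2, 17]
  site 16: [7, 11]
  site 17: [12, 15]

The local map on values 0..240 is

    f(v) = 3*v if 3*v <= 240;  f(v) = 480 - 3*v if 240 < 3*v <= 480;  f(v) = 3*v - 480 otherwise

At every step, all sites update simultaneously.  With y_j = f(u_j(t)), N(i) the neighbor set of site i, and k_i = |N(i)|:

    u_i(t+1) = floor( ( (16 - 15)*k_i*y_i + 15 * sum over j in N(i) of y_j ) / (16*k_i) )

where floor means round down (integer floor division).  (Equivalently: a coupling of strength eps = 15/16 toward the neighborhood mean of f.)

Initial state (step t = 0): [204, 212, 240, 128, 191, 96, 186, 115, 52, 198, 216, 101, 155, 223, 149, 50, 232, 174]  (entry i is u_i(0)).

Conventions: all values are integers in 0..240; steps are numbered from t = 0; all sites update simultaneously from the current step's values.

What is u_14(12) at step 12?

Simulating step by step:
t=0: [204, 212, 240, 128, 191, 96, 186, 115, 52, 198, 216, 101, 155, 223, 149, 50, 232, 174]
t=1: [60, 195, 158, 156, 173, 131, 110, 163, 161, 85, 127, 202, 82, 100, 92, 141, 159, 79]
t=2: [126, 10, 76, 169, 133, 134, 145, 107, 95, 113, 25, 50, 210, 35, 188, 117, 63, 151]
t=3: [89, 200, 88, 98, 89, 96, 78, 164, 61, 122, 134, 134, 69, 57, 92, 127, 156, 132]
t=4: [197, 194, 116, 191, 130, 158, 200, 59, 104, 108, 190, 100, 152, 197, 175, 146, 42, 148]
t=5: [61, 147, 75, 109, 99, 141, 31, 143, 100, 113, 126, 73, 70, 92, 132, 81, 175, 33]
t=6: [181, 192, 143, 190, 154, 149, 71, 90, 77, 72, 176, 61, 145, 170, 114, 166, 129, 215]
t=7: [67, 138, 56, 49, 37, 187, 93, 157, 81, 176, 119, 70, 109, 52, 209, 102, 190, 39]
t=8: [153, 193, 123, 176, 137, 197, 119, 65, 103, 76, 170, 93, 158, 130, 125, 144, 108, 160]
t=9: [26, 138, 75, 55, 60, 158, 108, 192, 71, 154, 114, 137, 10, 60, 171, 55, 195, 25]
t=10: [96, 209, 122, 131, 160, 105, 28, 63, 108, 61, 192, 56, 73, 172, 83, 150, 83, 96]
t=11: [155, 135, 90, 112, 61, 128, 190, 205, 123, 208, 79, 196, 193, 43, 139, 145, 181, 128]
t=12: [114, 155, 69, 76, 183, 98, 80, 105, 153, 101, 152, 81, 58, 161, 113, 146, 117, 73]

Answer: u_14(12) = 113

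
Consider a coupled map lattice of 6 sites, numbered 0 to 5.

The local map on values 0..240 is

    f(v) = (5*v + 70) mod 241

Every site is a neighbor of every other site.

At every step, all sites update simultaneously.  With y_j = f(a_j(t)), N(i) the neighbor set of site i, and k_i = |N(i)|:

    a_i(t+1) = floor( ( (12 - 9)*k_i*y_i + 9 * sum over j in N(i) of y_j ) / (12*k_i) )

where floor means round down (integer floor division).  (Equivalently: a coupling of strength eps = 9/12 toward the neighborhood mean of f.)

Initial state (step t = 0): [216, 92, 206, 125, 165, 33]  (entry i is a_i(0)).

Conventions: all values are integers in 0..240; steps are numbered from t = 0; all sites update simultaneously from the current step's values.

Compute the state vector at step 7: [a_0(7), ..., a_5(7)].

Simulating step by step:
t=0: [216, 92, 206, 125, 165, 33]
t=1: [167, 153, 162, 169, 165, 172]
t=2: [171, 164, 169, 172, 170, 174]
t=3: [197, 194, 196, 198, 197, 199]
t=4: [90, 88, 89, 90, 90, 91]
t=5: [36, 35, 36, 36, 36, 37]
t=6: [9, 8, 9, 9, 9, 9]
t=7: [114, 113, 114, 114, 114, 114]

Answer: [114, 113, 114, 114, 114, 114]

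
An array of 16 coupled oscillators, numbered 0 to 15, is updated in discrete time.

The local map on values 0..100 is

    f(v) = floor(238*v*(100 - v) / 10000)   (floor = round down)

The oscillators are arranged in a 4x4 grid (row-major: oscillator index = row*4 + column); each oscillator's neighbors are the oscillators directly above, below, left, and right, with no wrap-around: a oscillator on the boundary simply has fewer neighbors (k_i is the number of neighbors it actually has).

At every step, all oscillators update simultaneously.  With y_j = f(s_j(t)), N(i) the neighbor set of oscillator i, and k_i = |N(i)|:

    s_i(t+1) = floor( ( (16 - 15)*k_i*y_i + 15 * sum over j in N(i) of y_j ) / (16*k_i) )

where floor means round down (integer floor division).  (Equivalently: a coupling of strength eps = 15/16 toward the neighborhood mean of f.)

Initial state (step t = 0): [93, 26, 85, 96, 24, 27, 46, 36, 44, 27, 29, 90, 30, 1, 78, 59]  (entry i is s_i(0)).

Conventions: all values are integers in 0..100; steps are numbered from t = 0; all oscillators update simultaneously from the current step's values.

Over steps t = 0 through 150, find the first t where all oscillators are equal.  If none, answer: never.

Simulating step by step:
t=0: [93, 26, 85, 96, 24, 27, 46, 36, 44, 27, 29, 90, 30, 1, 78, 59]  (not all equal)
t=1: [42, 31, 37, 39, 39, 48, 45, 31, 46, 39, 41, 51, 31, 42, 36, 32]  (not all equal)
t=2: [53, 56, 54, 52, 58, 55, 55, 57, 54, 57, 56, 53, 57, 53, 54, 56]  (not all equal)
t=3: [57, 58, 58, 58, 58, 57, 58, 58, 57, 58, 58, 58, 58, 58, 58, 58]  (not all equal)
t=4: [57, 57, 57, 57, 57, 57, 57, 57, 57, 57, 57, 57, 57, 57, 57, 57]  (all equal)

Answer: 4
Key observation: Synchronization is absorbing here: once all oscillators are equal they stay equal, and step 4 is the first all-equal step.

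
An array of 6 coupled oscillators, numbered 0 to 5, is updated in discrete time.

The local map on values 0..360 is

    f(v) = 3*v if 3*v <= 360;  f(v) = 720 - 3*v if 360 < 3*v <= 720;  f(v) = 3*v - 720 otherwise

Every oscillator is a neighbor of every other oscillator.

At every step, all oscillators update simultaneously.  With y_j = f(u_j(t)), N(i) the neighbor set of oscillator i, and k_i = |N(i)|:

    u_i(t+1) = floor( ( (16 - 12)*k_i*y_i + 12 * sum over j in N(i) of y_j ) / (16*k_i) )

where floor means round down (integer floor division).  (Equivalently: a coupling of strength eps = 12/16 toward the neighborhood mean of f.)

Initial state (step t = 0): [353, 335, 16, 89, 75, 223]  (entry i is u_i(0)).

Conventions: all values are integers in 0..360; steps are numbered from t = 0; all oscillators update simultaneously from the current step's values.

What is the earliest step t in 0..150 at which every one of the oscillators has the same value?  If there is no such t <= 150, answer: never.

Answer: never
Key observation: The state at step 14 reappears at step 16 — the system is in a cycle of period 2 from step 14 on.  No step 0..16 is synchronized, and the cycle repeats forever, so no step up to 150 (or ever) has all oscillators equal.

Derivation:
t=0: [353, 335, 16, 89, 75, 223]  (not all equal)
t=1: [216, 210, 187, 208, 204, 187]  (not all equal)
t=2: [109, 111, 118, 112, 113, 118]  (not all equal)
t=3: [339, 339, 341, 340, 340, 341]  (not all equal)
t=4: [299, 299, 300, 300, 300, 300]  (not all equal)
t=5: [178, 178, 179, 179, 179, 179]  (not all equal)
t=6: [184, 184, 183, 183, 183, 183]  (not all equal)
t=7: [169, 169, 170, 170, 170, 170]  (not all equal)
t=8: [211, 211, 210, 210, 210, 210]  (not all equal)
t=9: [88, 88, 89, 89, 89, 89]  (not all equal)
t=10: [265, 265, 266, 266, 266, 266]  (not all equal)
t=11: [76, 76, 77, 77, 77, 77]  (not all equal)
t=12: [229, 229, 230, 230, 230, 230]  (not all equal)
t=13: [31, 31, 30, 30, 30, 30]  (not all equal)
t=14: [91, 91, 90, 90, 90, 90]  (not all equal)
t=15: [271, 271, 270, 270, 270, 270]  (not all equal)
t=16: [91, 91, 90, 90, 90, 90]  (not all equal)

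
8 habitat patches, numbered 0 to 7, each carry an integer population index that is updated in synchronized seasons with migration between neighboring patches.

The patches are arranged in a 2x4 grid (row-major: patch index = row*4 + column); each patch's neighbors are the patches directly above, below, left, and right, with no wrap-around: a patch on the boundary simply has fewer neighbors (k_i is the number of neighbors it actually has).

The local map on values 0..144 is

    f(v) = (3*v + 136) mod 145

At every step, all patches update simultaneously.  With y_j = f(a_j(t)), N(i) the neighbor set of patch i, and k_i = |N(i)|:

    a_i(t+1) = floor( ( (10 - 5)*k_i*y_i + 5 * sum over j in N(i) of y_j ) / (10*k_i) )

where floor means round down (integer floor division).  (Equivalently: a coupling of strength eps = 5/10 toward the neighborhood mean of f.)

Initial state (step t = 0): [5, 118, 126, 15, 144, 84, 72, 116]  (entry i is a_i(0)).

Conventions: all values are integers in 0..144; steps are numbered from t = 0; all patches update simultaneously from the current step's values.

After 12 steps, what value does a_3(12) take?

Answer: a_3(12) = 91

Derivation:
t=0: [5, 118, 126, 15, 144, 84, 72, 116]
t=1: [50, 58, 65, 50, 92, 90, 68, 49]
t=2: [106, 59, 55, 115, 125, 90, 74, 116]
t=3: [34, 35, 28, 38, 71, 85, 63, 53]
t=4: [85, 92, 76, 72, 78, 82, 47, 37]
t=5: [101, 105, 89, 75, 88, 101, 110, 99]
t=6: [33, 28, 76, 99, 57, 28, 58, 97]
t=7: [68, 77, 76, 124, 49, 56, 57, 109]
t=8: [78, 61, 64, 62, 85, 45, 27, 36]
t=9: [72, 55, 41, 50, 102, 96, 79, 75]
t=10: [35, 57, 96, 116, 52, 83, 94, 91]
t=11: [52, 62, 99, 87, 48, 72, 122, 103]
t=12: [42, 50, 105, 91, 83, 70, 69, 48]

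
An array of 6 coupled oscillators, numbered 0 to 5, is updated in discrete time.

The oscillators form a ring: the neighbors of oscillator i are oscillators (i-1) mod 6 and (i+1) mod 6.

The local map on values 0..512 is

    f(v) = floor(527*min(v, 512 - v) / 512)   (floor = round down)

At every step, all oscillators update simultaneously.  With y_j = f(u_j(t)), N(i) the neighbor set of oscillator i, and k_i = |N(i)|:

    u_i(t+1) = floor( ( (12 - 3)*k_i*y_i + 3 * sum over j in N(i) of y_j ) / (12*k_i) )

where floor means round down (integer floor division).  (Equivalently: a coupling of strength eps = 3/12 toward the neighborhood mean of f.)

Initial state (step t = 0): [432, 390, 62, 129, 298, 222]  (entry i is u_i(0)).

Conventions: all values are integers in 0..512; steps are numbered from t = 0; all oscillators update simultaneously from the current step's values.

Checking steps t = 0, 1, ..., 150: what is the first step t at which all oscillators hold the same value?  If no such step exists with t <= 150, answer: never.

Answer: 30
Key observation: Synchronization is absorbing here: once all oscillators are equal they stay equal, and step 30 is the first all-equal step.

Derivation:
t=0: [432, 390, 62, 129, 298, 222]  (not all equal)
t=1: [105, 111, 79, 134, 210, 208]  (not all equal)
t=2: [122, 109, 92, 139, 205, 201]  (not all equal)
t=3: [133, 111, 102, 145, 201, 196]  (not all equal)
t=4: [141, 115, 110, 150, 198, 193]  (not all equal)
t=5: [148, 120, 118, 155, 196, 192]  (not all equal)
t=6: [154, 126, 126, 159, 195, 191]  (not all equal)
t=7: [159, 132, 133, 163, 194, 191]  (not all equal)
t=8: [163, 138, 139, 167, 194, 192]  (not all equal)
t=9: [167, 145, 146, 171, 195, 193]  (not all equal)
t=10: [171, 151, 153, 175, 196, 194]  (not all equal)
t=11: [176, 157, 159, 179, 198, 196]  (not all equal)
t=12: [181, 163, 165, 183, 200, 198]  (not all equal)
t=13: [185, 169, 171, 187, 202, 201]  (not all equal)
t=14: [189, 175, 177, 191, 205, 204]  (not all equal)
t=15: [194, 182, 183, 196, 208, 207]  (not all equal)
t=16: [199, 188, 189, 201, 212, 211]  (not all equal)
t=17: [204, 194, 195, 206, 216, 215]  (not all equal)
t=18: [209, 200, 201, 211, 220, 219]  (not all equal)
t=19: [215, 206, 207, 216, 224, 223]  (not all equal)
t=20: [220, 213, 214, 221, 228, 228]  (not all equal)
t=21: [226, 220, 220, 227, 233, 233]  (not all equal)
t=22: [232, 226, 226, 232, 238, 238]  (not all equal)
t=23: [238, 232, 232, 238, 243, 243]  (not all equal)
t=24: [244, 238, 238, 244, 249, 249]  (not all equal)
t=25: [250, 244, 244, 250, 255, 255]  (not all equal)
t=26: [256, 251, 251, 256, 261, 261]  (not all equal)
t=27: [261, 258, 258, 261, 258, 258]  (not all equal)
t=28: [258, 260, 260, 258, 260, 260]  (not all equal)
t=29: [260, 259, 259, 260, 259, 259]  (not all equal)
t=30: [259, 259, 259, 259, 259, 259]  (all equal)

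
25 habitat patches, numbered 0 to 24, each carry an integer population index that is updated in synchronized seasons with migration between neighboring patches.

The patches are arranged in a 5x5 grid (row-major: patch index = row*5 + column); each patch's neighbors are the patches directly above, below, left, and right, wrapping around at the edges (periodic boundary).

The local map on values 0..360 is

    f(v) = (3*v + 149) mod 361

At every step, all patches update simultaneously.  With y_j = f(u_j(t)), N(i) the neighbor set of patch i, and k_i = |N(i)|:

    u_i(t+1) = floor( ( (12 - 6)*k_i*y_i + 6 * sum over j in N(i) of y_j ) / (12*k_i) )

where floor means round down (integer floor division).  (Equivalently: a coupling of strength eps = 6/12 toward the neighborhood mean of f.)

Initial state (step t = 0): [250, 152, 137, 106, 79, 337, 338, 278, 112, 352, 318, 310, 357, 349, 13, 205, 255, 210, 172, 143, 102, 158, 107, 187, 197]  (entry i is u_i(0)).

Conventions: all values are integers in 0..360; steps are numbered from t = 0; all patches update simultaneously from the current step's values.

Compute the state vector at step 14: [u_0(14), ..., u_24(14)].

Answer: [189, 230, 184, 219, 220, 123, 264, 222, 120, 147, 68, 165, 284, 230, 184, 106, 190, 296, 239, 129, 109, 135, 204, 191, 93]

Derivation:
t=0: [250, 152, 137, 106, 79, 337, 338, 278, 112, 352, 318, 310, 357, 349, 13, 205, 255, 210, 172, 143, 102, 158, 107, 187, 197]
t=1: [143, 211, 189, 140, 65, 88, 157, 198, 137, 112, 93, 232, 167, 150, 153, 86, 185, 121, 244, 177, 109, 210, 162, 241, 94]
t=2: [179, 141, 247, 235, 249, 109, 161, 148, 173, 167, 92, 181, 211, 230, 217, 128, 218, 208, 186, 224, 106, 127, 226, 163, 151]
t=3: [238, 222, 169, 181, 210, 176, 246, 216, 249, 228, 119, 225, 121, 157, 110, 129, 130, 99, 241, 154, 166, 147, 135, 241, 202]
t=4: [164, 150, 234, 250, 105, 228, 155, 135, 184, 138, 161, 130, 140, 203, 154, 194, 162, 126, 168, 184, 215, 208, 191, 163, 109]
t=5: [205, 208, 140, 194, 148, 181, 216, 212, 246, 201, 204, 214, 175, 154, 231, 124, 187, 179, 248, 253, 92, 98, 77, 211, 156]
t=6: [105, 76, 121, 87, 158, 188, 101, 126, 126, 121, 104, 131, 244, 221, 123, 159, 254, 269, 188, 181, 99, 101, 93, 86, 195]
t=7: [140, 62, 112, 102, 170, 231, 134, 153, 140, 192, 169, 157, 163, 149, 162, 220, 190, 212, 263, 263, 101, 90, 98, 83, 96]
t=8: [209, 240, 156, 130, 196, 147, 215, 223, 176, 114, 240, 269, 239, 239, 230, 163, 237, 148, 176, 189, 99, 137, 76, 77, 118]
t=9: [86, 146, 182, 164, 70, 164, 124, 146, 226, 149, 180, 179, 160, 183, 155, 229, 186, 192, 251, 284, 126, 147, 96, 91, 130]
t=10: [151, 209, 268, 247, 271, 236, 212, 221, 187, 242, 285, 300, 245, 269, 273, 196, 256, 110, 175, 230, 153, 216, 116, 119, 197]
t=11: [205, 103, 171, 204, 192, 159, 107, 145, 255, 197, 231, 251, 177, 250, 221, 112, 164, 159, 233, 132, 167, 116, 139, 151, 102]
t=12: [102, 122, 221, 111, 25, 168, 150, 226, 153, 77, 142, 193, 265, 179, 107, 171, 228, 248, 171, 146, 194, 176, 220, 178, 136]
t=13: [131, 169, 103, 170, 165, 216, 188, 152, 194, 118, 195, 101, 186, 272, 152, 220, 154, 175, 281, 226, 117, 203, 155, 249, 195]
t=14: [189, 230, 184, 219, 220, 123, 264, 222, 120, 147, 68, 165, 284, 230, 184, 106, 190, 296, 239, 129, 109, 135, 204, 191, 93]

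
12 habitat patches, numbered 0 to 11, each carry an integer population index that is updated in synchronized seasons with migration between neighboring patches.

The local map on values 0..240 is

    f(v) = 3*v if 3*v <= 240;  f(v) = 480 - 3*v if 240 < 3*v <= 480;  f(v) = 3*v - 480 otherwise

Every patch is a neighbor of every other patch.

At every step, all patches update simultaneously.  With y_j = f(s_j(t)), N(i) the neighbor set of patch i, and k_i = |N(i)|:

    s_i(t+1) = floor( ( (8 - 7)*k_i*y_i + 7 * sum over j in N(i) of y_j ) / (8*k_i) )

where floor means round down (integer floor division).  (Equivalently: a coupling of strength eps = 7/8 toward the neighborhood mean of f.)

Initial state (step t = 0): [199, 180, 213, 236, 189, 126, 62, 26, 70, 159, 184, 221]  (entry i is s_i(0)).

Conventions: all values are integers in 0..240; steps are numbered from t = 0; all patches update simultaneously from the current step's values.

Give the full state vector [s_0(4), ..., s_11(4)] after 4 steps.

Simulating step by step:
t=0: [199, 180, 213, 236, 189, 126, 62, 26, 70, 159, 184, 221]
t=1: [123, 120, 125, 128, 122, 122, 126, 121, 127, 118, 121, 126]
t=2: [110, 110, 110, 109, 110, 110, 109, 110, 109, 110, 110, 109]
t=3: [150, 150, 150, 151, 150, 150, 151, 150, 151, 150, 150, 151]
t=4: [29, 29, 29, 28, 29, 29, 28, 29, 28, 29, 29, 28]

Answer: [29, 29, 29, 28, 29, 29, 28, 29, 28, 29, 29, 28]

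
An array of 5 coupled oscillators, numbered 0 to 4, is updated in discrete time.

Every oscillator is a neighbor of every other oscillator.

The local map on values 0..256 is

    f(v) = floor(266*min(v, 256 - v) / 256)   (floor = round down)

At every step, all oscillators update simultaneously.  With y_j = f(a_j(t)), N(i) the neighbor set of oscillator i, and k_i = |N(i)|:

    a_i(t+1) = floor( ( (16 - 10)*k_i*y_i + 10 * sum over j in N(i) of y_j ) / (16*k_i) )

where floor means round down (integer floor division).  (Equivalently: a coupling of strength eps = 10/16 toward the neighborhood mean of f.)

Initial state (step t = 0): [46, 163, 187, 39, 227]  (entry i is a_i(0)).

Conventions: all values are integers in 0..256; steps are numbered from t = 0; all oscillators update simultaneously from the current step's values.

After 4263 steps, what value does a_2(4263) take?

Answer: a_2(4263) = 129
Key observation: The state at step 30, [131, 131, 131, 131, 131], reappears at step 32: the system is in a cycle of period 2 from step 30 on.  Therefore the state at step 4263 equals the state at step 30 + ((4263 - 30) mod 2) = 31, which is [129, 129, 129, 129, 129].

Derivation:
t=0: [46, 163, 187, 39, 227]
t=1: [54, 65, 59, 53, 50]
t=2: [57, 59, 58, 57, 56]
t=3: [59, 59, 59, 59, 59]
t=4: [61, 61, 61, 61, 61]
t=5: [63, 63, 63, 63, 63]
t=6: [65, 65, 65, 65, 65]
t=7: [67, 67, 67, 67, 67]
t=8: [69, 69, 69, 69, 69]
t=9: [71, 71, 71, 71, 71]
t=10: [73, 73, 73, 73, 73]
t=11: [75, 75, 75, 75, 75]
t=12: [77, 77, 77, 77, 77]
t=13: [80, 80, 80, 80, 80]
t=14: [83, 83, 83, 83, 83]
t=15: [86, 86, 86, 86, 86]
t=16: [89, 89, 89, 89, 89]
t=17: [92, 92, 92, 92, 92]
t=18: [95, 95, 95, 95, 95]
t=19: [98, 98, 98, 98, 98]
t=20: [101, 101, 101, 101, 101]
t=21: [104, 104, 104, 104, 104]
t=22: [108, 108, 108, 108, 108]
t=23: [112, 112, 112, 112, 112]
t=24: [116, 116, 116, 116, 116]
t=25: [120, 120, 120, 120, 120]
t=26: [124, 124, 124, 124, 124]
t=27: [128, 128, 128, 128, 128]
t=28: [133, 133, 133, 133, 133]
t=29: [127, 127, 127, 127, 127]
t=30: [131, 131, 131, 131, 131]
t=31: [129, 129, 129, 129, 129]
t=32: [131, 131, 131, 131, 131]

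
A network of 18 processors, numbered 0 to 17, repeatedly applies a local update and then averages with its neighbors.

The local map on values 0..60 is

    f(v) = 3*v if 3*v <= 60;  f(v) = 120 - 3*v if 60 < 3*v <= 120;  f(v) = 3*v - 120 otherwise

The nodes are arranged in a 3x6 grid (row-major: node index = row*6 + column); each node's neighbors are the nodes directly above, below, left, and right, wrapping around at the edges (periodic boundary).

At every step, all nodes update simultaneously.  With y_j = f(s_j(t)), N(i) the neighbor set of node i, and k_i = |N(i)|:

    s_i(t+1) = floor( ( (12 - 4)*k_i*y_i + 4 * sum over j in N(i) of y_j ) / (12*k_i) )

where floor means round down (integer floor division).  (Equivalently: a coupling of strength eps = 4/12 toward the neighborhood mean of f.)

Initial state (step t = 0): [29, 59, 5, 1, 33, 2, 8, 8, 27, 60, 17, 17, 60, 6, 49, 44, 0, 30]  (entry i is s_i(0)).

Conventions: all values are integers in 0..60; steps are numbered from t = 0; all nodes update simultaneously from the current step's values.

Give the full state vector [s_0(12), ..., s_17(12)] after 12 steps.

Simulating step by step:
t=0: [29, 59, 5, 1, 33, 2, 8, 8, 27, 60, 17, 17, 60, 6, 49, 44, 0, 30]
t=1: [34, 45, 20, 11, 19, 15, 30, 27, 36, 48, 45, 43, 48, 26, 25, 15, 9, 29]
t=2: [21, 23, 48, 37, 48, 39, 27, 34, 22, 24, 19, 16, 26, 38, 43, 40, 30, 30]
t=3: [49, 42, 26, 14, 24, 15, 39, 24, 44, 42, 50, 42, 39, 14, 13, 8, 29, 30]
t=4: [22, 17, 36, 38, 44, 39, 9, 37, 19, 13, 27, 13, 10, 36, 36, 26, 33, 27]
t=5: [45, 41, 18, 12, 13, 14, 29, 18, 44, 38, 35, 35, 31, 16, 18, 34, 25, 33]
t=6: [18, 16, 44, 33, 37, 35, 31, 44, 22, 10, 18, 19, 27, 43, 47, 23, 37, 24]
t=7: [46, 39, 20, 22, 14, 24, 31, 19, 42, 35, 44, 50, 37, 16, 24, 40, 19, 42]
t=8: [19, 17, 49, 45, 42, 40, 27, 45, 19, 16, 20, 27, 14, 41, 41, 14, 43, 16]
t=9: [49, 42, 28, 20, 11, 12, 38, 22, 45, 46, 48, 38, 40, 11, 12, 34, 19, 39]
t=10: [22, 16, 33, 48, 36, 29, 11, 41, 22, 21, 25, 9, 5, 30, 32, 26, 44, 10]
t=11: [46, 41, 26, 27, 17, 32, 30, 15, 44, 51, 39, 29, 22, 27, 28, 37, 18, 27]
t=12: [21, 14, 35, 37, 44, 27, 32, 37, 21, 27, 16, 30, 46, 37, 32, 19, 44, 39]

Answer: [21, 14, 35, 37, 44, 27, 32, 37, 21, 27, 16, 30, 46, 37, 32, 19, 44, 39]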